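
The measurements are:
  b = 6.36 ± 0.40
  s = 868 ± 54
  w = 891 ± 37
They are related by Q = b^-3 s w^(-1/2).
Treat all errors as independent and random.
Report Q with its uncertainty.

Since Q is a product/quotient, work with relative uncertainties:
  (-3·δb/b)² = (-3×0.0629)² = 0.0356;  (1·δs/s)² = (1×0.0622)² = 0.00387;  (−½·δw/w)² = (-0.5×0.0415)² = 0.000431
δQ/Q = √(0.0399) = 0.200
Q = 0.113, so δQ = 0.200 × 0.113 = 0.0226.

0.113 ± 0.0226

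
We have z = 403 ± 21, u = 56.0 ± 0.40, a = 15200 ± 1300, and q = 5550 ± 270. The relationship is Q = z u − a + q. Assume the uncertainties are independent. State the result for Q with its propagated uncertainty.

Let p = z·u = 22600. δp/p = √((1·δz/z)² + (1·δu/u)²) = √(0.00272 + 5.1e-05) = 0.0526, so δp = 1190.
Q = p − a + q: δQ = √(δp² + δa² + δq²) = √(1.41e+06 + 1.69e+06 + 72900) = 1780
Q = 12900.

12900 ± 1780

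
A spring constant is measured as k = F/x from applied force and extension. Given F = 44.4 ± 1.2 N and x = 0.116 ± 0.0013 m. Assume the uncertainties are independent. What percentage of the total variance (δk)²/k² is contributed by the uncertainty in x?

14.7%

(δk/k)² = (1·δF/F)² + (-1·δx/x)²
  F term: (1×0.0270)² = 0.000730
  x term: (-1×0.0112)² = 0.000126
Total = 0.000856. Share from x = 0.000126/0.000856 = 0.147.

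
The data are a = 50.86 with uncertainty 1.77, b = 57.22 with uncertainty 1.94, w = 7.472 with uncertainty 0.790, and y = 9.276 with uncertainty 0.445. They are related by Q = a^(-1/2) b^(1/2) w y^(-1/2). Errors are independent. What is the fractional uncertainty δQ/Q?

0.111

Relative error in a monomial: (δQ/Q)² = Σ (nᵢ · δxᵢ/xᵢ)².
  (−½·δa/a)² = (-0.5×0.0348)² = 0.000303;  (½·δb/b)² = (0.5×0.0339)² = 0.000287;  (1·δw/w)² = (1×0.106)² = 0.0112;  (−½·δy/y)² = (-0.5×0.0480)² = 0.000575
δQ/Q = √(0.0123) = 0.111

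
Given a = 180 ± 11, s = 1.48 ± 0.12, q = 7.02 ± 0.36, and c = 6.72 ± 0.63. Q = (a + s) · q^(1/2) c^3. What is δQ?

Let u = a + s = 181. δu = √(δa² + δs²) = √(121 + 0.0144) = 11.0, so δu/u = 0.0606.
Q is then a monomial in u, q, c:
δQ/Q = √((δu/u)² + (½·δq/q)² + (3·δc/c)²) = √(0.00367 + 0.000657 + 0.0791) = 0.289
Q = 1.46e+05, so δQ = 0.289 × 1.46e+05 = 42100.

42100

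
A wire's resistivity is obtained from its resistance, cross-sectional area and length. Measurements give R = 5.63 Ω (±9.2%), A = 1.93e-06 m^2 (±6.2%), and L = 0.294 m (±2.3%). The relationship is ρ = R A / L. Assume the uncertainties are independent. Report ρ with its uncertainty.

Since ρ is a product/quotient, work with relative uncertainties:
  (1·δR/R)² = (1×0.0920)² = 0.00846;  (1·δA/A)² = (1×0.0620)² = 0.00384;  (-1·δL/L)² = (-1×0.0230)² = 0.000529
δρ/ρ = √(0.0128) = 0.113
ρ = 3.7e-05 Ω·m, so δρ = 0.113 × 3.7e-05 = 4.19e-06 Ω·m.

(3.70 ± 0.419) × 10^-5 Ω·m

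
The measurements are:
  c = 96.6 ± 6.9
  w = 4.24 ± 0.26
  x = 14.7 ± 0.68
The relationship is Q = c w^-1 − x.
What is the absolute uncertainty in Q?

Let p = c·w^-1 = 22.8. δp/p = √((1·δc/c)² + (-1·δw/w)²) = √(0.00510 + 0.00376) = 0.0941, so δp = 2.14.
Q = p − x: δQ = √(δp² + δx²) = √(4.60 + 0.462) = 2.25

2.25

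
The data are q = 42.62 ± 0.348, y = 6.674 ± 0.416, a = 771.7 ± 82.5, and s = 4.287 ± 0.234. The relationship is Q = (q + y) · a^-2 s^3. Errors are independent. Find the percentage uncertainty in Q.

27.0%

Let u = q + y = 49.29. δu = √(δq² + δy²) = √(0.121 + 0.173) = 0.542, so δu/u = 0.0110.
Q is then a monomial in u, a, s:
δQ/Q = √((δu/u)² + (-2·δa/a)² + (3·δs/s)²) = √(0.000121 + 0.0457 + 0.0268) = 0.270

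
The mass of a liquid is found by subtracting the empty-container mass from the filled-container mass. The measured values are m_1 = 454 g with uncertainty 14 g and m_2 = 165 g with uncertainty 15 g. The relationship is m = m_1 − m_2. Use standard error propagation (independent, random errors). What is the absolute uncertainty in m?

20.5 g

Sums and differences: (δm)² = Σ (cᵢ δxᵢ)².
  (δm_1)² = 196;  (δm_2)² = 225
δm = √(421) = 20.5 g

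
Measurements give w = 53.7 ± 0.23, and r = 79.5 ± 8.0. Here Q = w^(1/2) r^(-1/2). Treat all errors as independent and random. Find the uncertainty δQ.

0.0414

For a monomial Q ∝ w^(1/2), r^(-1/2), fractional errors add in quadrature:
  (½·δw/w)² = (0.5×0.00428)² = 4.59e-06;  (−½·δr/r)² = (-0.5×0.101)² = 0.00253
δQ/Q = √(0.00254) = 0.0504
Q = 0.822, so δQ = 0.0504 × 0.822 = 0.0414.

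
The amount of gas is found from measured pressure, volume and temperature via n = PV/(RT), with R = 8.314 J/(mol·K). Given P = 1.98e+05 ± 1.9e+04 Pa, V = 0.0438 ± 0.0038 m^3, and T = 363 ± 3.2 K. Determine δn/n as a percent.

13.0%

Since n is a product/quotient, work with relative uncertainties:
  (1·δP/P)² = (1×0.0960)² = 0.00921;  (1·δV/V)² = (1×0.0868)² = 0.00753;  (-1·δT/T)² = (-1×0.00882)² = 7.77e-05
δn/n = √(0.0168) = 0.130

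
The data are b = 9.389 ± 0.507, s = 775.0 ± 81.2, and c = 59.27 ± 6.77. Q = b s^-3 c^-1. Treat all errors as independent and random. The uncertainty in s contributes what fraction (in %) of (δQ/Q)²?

86.1%

(δQ/Q)² = (1·δb/b)² + (-3·δs/s)² + (-1·δc/c)²
  b term: (1×0.0540)² = 0.00292
  s term: (-3×0.105)² = 0.0988
  c term: (-1×0.114)² = 0.0130
Total = 0.115. Share from s = 0.0988/0.115 = 0.861.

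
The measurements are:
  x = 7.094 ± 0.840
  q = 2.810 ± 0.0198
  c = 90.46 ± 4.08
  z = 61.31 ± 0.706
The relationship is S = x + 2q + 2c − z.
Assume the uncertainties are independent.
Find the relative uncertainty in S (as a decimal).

Absolute uncertainties add in quadrature for a linear combination:
  (δx)² = 0.706;  (2·δq)² = 0.00157;  (2·δc)² = 66.6;  (δz)² = 0.498
δS = √(67.8) = 8.23
S = 132.3, so δS/S = 8.23/132.3 = 0.0622.

0.0622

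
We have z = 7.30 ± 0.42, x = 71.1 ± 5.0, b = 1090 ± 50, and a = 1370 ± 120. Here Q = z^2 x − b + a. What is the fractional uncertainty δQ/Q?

0.130

Let p = z^2·x = 3790. δp/p = √((2·δz/z)² + (1·δx/x)²) = √(0.0132 + 0.00495) = 0.135, so δp = 511.
Q = p − b + a: δQ = √(δp² + δb² + δa²) = √(2.61e+05 + 2500 + 14400) = 527
Q = 4070, so δQ/Q = 527/4070 = 0.130.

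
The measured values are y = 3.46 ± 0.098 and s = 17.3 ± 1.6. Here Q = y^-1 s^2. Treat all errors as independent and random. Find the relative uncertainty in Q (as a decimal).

0.187

Since Q is a product/quotient, work with relative uncertainties:
  (-1·δy/y)² = (-1×0.0283)² = 0.000802;  (2·δs/s)² = (2×0.0925)² = 0.0342
δQ/Q = √(0.0350) = 0.187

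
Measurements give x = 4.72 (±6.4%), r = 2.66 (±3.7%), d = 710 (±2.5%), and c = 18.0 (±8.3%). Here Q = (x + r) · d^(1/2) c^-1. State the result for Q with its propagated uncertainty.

Let u = x + r = 7.38. δu = √(δx² + δr²) = √(0.0913 + 0.00969) = 0.318, so δu/u = 0.0430.
Q is then a monomial in u, d, c:
δQ/Q = √((δu/u)² + (½·δd/d)² + (-1·δc/c)²) = √(0.00185 + 0.000156 + 0.00689) = 0.0943
Q = 10.9, so δQ = 0.0943 × 10.9 = 1.03.

10.9 ± 1.03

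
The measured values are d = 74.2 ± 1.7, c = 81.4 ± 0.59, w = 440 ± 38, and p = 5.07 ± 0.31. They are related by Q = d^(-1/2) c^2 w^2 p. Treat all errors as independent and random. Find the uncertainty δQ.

Products/powers → add relative errors in quadrature, weighted by exponent:
  (−½·δd/d)² = (-0.5×0.0229)² = 0.000131;  (2·δc/c)² = (2×0.00725)² = 0.000210;  (2·δw/w)² = (2×0.0864)² = 0.0298;  (1·δp/p)² = (1×0.0611)² = 0.00374
δQ/Q = √(0.0339) = 0.184
Q = 7.55e+08, so δQ = 0.184 × 7.55e+08 = 1.39e+08.

1.39e+08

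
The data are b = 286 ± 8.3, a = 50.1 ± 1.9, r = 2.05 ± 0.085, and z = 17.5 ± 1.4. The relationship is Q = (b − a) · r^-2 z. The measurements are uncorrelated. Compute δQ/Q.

0.121

Let u = b − a = 236. δu = √(δb² + δa²) = √(68.9 + 3.61) = 8.51, so δu/u = 0.0361.
Q is then a monomial in u, r, z:
δQ/Q = √((δu/u)² + (-2·δr/r)² + (1·δz/z)²) = √(0.00130 + 0.00688 + 0.00640) = 0.121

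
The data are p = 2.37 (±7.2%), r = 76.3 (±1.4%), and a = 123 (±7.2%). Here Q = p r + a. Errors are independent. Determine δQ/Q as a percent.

Let w = p·r = 181. δw/w = √((1·δp/p)² + (1·δr/r)²) = √(0.00518 + 0.000196) = 0.0733, so δw = 13.3.
Q = w + a: δQ = √(δw² + δa²) = √(176 + 78.4) = 15.9
Q = 304, so δQ/Q = 15.9/304 = 0.0525.

5.25%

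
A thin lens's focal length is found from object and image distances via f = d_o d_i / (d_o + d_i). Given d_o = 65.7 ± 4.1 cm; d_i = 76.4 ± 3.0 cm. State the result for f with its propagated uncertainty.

35.3 ± 1.35 cm

∂f/∂d_o = (d_i/(d_o+d_i))² = 0.289;  ∂f/∂d_i = (d_o/(d_o+d_i))² = 0.214
δf = √((∂f/∂d_o · δd_o)² + (∂f/∂d_i · δd_i)²) = √(1.40 + 0.411) = 1.35 cm
f = 35.3 cm.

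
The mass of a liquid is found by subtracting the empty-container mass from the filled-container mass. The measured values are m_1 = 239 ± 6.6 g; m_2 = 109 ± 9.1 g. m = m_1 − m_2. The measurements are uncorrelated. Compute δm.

11.2 g

m is a linear combination, so absolute uncertainties add in quadrature:
  (δm_1)² = 43.6;  (δm_2)² = 82.8
δm = √(126) = 11.2 g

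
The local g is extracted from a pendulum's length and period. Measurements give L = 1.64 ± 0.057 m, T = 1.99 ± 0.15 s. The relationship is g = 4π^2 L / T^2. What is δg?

For a monomial g ∝ L, T^-2, fractional errors add in quadrature:
  (1·δL/L)² = (1×0.0348)² = 0.00121;  (-2·δT/T)² = (-2×0.0754)² = 0.0227
δg/g = √(0.0239) = 0.155
g = 16.3 m/s^2, so δg = 0.155 × 16.3 = 2.53 m/s^2.

2.53 m/s^2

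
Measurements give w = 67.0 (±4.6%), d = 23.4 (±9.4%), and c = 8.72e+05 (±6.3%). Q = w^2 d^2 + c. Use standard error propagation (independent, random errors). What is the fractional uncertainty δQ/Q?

0.155

Let p = w^2·d^2 = 2.46e+06. δp/p = √((2·δw/w)² + (2·δd/d)²) = √(0.00846 + 0.0353) = 0.209, so δp = 5.14e+05.
Q = p + c: δQ = √(δp² + δc²) = √(2.65e+11 + 3.02e+09) = 5.17e+05
Q = 3.33e+06, so δQ/Q = 5.17e+05/3.33e+06 = 0.155.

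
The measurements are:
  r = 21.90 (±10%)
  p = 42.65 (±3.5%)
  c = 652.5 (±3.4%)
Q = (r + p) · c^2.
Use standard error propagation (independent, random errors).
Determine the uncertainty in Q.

2.18e+06

Let u = r + p = 64.55. δu = √(δr² + δp²) = √(4.80 + 2.23) = 2.65, so δu/u = 0.0411.
Q is then a monomial in u, c:
δQ/Q = √((δu/u)² + (2·δc/c)²) = √(0.00169 + 0.00462) = 0.0794
Q = 2.748e+07, so δQ = 0.0794 × 2.748e+07 = 2.18e+06.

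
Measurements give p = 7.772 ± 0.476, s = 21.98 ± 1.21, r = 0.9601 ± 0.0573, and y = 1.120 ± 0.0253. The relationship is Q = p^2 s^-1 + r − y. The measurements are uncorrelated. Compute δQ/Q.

0.145

Let w = p^2·s^-1 = 2.748. δw/w = √((2·δp/p)² + (-1·δs/s)²) = √(0.0150 + 0.00303) = 0.134, so δw = 0.369.
Q = w + r − y: δQ = √(δw² + δr² + δy²) = √(0.136 + 0.00328 + 0.000640) = 0.374
Q = 2.588, so δQ/Q = 0.374/2.588 = 0.145.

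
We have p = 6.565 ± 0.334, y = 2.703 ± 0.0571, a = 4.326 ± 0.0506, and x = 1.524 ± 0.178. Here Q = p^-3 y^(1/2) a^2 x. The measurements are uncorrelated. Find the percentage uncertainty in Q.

19.4%

Q is a product of powers, so relative uncertainties combine in quadrature:
  (-3·δp/p)² = (-3×0.0509)² = 0.0233;  (½·δy/y)² = (0.5×0.0211)² = 0.000112;  (2·δa/a)² = (2×0.0117)² = 0.000547;  (1·δx/x)² = (1×0.117)² = 0.0136
δQ/Q = √(0.0376) = 0.194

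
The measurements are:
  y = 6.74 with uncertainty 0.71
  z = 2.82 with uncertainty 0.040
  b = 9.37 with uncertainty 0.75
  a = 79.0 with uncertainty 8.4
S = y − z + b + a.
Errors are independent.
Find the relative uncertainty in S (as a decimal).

S is a linear combination, so absolute uncertainties add in quadrature:
  (δy)² = 0.504;  (δz)² = 0.00160;  (δb)² = 0.562;  (δa)² = 70.6
δS = √(71.6) = 8.46
S = 92.3, so δS/S = 8.46/92.3 = 0.0917.

0.0917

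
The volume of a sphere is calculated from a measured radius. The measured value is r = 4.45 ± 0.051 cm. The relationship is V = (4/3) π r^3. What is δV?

V is a product of powers, so relative uncertainties combine in quadrature:
  (3·δr/r)² = (3×0.0115)² = 0.00118
δV/V = √(0.00118) = 0.0344
V = 369 cm^3, so δV = 0.0344 × 369 = 12.7 cm^3.

12.7 cm^3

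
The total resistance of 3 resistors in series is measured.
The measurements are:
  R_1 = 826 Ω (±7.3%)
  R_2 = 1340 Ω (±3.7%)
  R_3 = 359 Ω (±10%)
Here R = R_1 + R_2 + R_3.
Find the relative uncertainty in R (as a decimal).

0.0340

Absolute uncertainties add in quadrature for a linear combination:
  (δR_1)² = 3640;  (δR_2)² = 2460;  (δR_3)² = 1290
δR = √(7380) = 85.9 Ω
R = 2520 Ω, so δR/R = 85.9/2520 = 0.0340.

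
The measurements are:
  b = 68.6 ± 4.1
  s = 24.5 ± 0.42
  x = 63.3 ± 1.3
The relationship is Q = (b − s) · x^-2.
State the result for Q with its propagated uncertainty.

0.0110 ± 0.00112

Let u = b − s = 44.1. δu = √(δb² + δs²) = √(16.8 + 0.176) = 4.12, so δu/u = 0.0935.
Q is then a monomial in u, x:
δQ/Q = √((δu/u)² + (-2·δx/x)²) = √(0.00873 + 0.00169) = 0.102
Q = 0.0110, so δQ = 0.102 × 0.0110 = 0.00112.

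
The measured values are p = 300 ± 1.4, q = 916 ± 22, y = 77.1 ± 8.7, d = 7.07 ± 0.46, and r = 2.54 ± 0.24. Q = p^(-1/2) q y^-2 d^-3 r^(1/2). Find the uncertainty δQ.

Products/powers → add relative errors in quadrature, weighted by exponent:
  (−½·δp/p)² = (-0.5×0.00467)² = 5.44e-06;  (1·δq/q)² = (1×0.0240)² = 0.000577;  (-2·δy/y)² = (-2×0.113)² = 0.0509;  (-3·δd/d)² = (-3×0.0651)² = 0.0381;  (½·δr/r)² = (0.5×0.0945)² = 0.00223
δQ/Q = √(0.0918) = 0.303
Q = 4.01e-05, so δQ = 0.303 × 4.01e-05 = 1.22e-05.

1.22e-05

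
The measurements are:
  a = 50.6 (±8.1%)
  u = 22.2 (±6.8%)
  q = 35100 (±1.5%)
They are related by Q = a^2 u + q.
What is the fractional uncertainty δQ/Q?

0.109

Let p = a^2·u = 56800. δp/p = √((2·δa/a)² + (1·δu/u)²) = √(0.0262 + 0.00462) = 0.176, so δp = 9990.
Q = p + q: δQ = √(δp² + δq²) = √(9.97e+07 + 2.77e+05) = 10000
Q = 91900, so δQ/Q = 10000/91900 = 0.109.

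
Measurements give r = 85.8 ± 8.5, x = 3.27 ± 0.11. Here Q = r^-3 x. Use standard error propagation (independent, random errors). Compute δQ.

Q is a product of powers, so relative uncertainties combine in quadrature:
  (-3·δr/r)² = (-3×0.0991)² = 0.0883;  (1·δx/x)² = (1×0.0336)² = 0.00113
δQ/Q = √(0.0895) = 0.299
Q = 5.18e-06, so δQ = 0.299 × 5.18e-06 = 1.55e-06.

1.55e-06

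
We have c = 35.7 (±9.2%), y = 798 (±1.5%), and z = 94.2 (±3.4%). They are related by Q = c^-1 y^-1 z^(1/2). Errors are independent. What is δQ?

3.23e-05

Relative error in a monomial: (δQ/Q)² = Σ (nᵢ · δxᵢ/xᵢ)².
  (-1·δc/c)² = (-1×0.0920)² = 0.00846;  (-1·δy/y)² = (-1×0.0150)² = 0.000225;  (½·δz/z)² = (0.5×0.0340)² = 0.000289
δQ/Q = √(0.00898) = 0.0948
Q = 0.000341, so δQ = 0.0948 × 0.000341 = 3.23e-05.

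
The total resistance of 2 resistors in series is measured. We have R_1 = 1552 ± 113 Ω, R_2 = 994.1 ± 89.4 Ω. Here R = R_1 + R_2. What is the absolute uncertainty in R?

144 Ω

Each term contributes (cᵢ δxᵢ)² to (δR)²:
  (δR_1)² = 12800;  (δR_2)² = 7990
δR = √(20800) = 144 Ω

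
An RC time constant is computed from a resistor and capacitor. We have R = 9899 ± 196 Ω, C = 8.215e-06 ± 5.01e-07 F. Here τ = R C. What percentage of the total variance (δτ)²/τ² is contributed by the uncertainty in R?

9.54%

(δτ/τ)² = (1·δR/R)² + (1·δC/C)²
  R term: (1×0.0198)² = 0.000392
  C term: (1×0.0610)² = 0.00372
Total = 0.00411. Share from R = 0.000392/0.00411 = 0.0954.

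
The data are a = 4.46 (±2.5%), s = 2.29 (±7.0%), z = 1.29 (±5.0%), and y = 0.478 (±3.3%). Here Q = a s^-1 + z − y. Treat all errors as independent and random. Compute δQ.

Let p = a·s^-1 = 1.95. δp/p = √((1·δa/a)² + (-1·δs/s)²) = √(0.000625 + 0.00490) = 0.0743, so δp = 0.145.
Q = p + z − y: δQ = √(δp² + δz² + δy²) = √(0.0210 + 0.00416 + 0.000249) = 0.159

0.159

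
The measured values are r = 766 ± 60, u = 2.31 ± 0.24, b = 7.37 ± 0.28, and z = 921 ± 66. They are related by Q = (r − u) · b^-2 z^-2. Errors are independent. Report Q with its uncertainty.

(1.66 ± 0.299) × 10^-5

Let w = r − u = 764. δw = √(δr² + δu²) = √(3600 + 0.0576) = 60.0, so δw/w = 0.0786.
Q is then a monomial in w, b, z:
δQ/Q = √((δw/w)² + (-2·δb/b)² + (-2·δz/z)²) = √(0.00617 + 0.00577 + 0.0205) = 0.180
Q = 1.66e-05, so δQ = 0.180 × 1.66e-05 = 2.99e-06.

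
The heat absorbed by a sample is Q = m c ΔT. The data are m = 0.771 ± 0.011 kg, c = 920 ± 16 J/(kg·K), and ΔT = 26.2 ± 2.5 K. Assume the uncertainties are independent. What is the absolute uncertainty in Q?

Products/powers → add relative errors in quadrature, weighted by exponent:
  (1·δm/m)² = (1×0.0143)² = 0.000204;  (1·δc/c)² = (1×0.0174)² = 0.000302;  (1·δΔT/ΔT)² = (1×0.0954)² = 0.00910
δQ/Q = √(0.00961) = 0.0980
Q = 18600 J, so δQ = 0.0980 × 18600 = 1820 J.

1820 J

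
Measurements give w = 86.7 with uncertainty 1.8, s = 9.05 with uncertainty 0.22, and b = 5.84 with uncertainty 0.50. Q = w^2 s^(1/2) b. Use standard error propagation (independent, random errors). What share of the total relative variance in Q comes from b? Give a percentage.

79.7%

(δQ/Q)² = (2·δw/w)² + (½·δs/s)² + (1·δb/b)²
  w term: (2×0.0208)² = 0.00172
  s term: (0.5×0.0243)² = 0.000148
  b term: (1×0.0856)² = 0.00733
Total = 0.00920. Share from b = 0.00733/0.00920 = 0.797.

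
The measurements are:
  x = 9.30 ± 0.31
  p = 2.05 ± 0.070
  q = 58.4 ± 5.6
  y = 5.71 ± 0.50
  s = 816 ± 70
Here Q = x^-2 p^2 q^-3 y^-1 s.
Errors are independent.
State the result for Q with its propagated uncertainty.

Products/powers → add relative errors in quadrature, weighted by exponent:
  (-2·δx/x)² = (-2×0.0333)² = 0.00444;  (2·δp/p)² = (2×0.0341)² = 0.00466;  (-3·δq/q)² = (-3×0.0959)² = 0.0828;  (-1·δy/y)² = (-1×0.0876)² = 0.00767;  (1·δs/s)² = (1×0.0858)² = 0.00736
δQ/Q = √(0.107) = 0.327
Q = 3.49e-05, so δQ = 0.327 × 3.49e-05 = 1.14e-05.

(3.49 ± 1.14) × 10^-5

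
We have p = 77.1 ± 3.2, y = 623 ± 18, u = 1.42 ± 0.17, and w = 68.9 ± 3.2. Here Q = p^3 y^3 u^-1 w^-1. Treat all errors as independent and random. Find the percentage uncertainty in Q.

19.9%

Since Q is a product/quotient, work with relative uncertainties:
  (3·δp/p)² = (3×0.0415)² = 0.0155;  (3·δy/y)² = (3×0.0289)² = 0.00751;  (-1·δu/u)² = (-1×0.120)² = 0.0143;  (-1·δw/w)² = (-1×0.0464)² = 0.00216
δQ/Q = √(0.0395) = 0.199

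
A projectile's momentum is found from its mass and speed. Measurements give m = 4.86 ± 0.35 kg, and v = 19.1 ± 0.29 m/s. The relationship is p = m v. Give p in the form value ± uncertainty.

Since p is a product/quotient, work with relative uncertainties:
  (1·δm/m)² = (1×0.0720)² = 0.00519;  (1·δv/v)² = (1×0.0152)² = 0.000231
δp/p = √(0.00542) = 0.0736
p = 92.8 kg·m/s, so δp = 0.0736 × 92.8 = 6.83 kg·m/s.

92.8 ± 6.83 kg·m/s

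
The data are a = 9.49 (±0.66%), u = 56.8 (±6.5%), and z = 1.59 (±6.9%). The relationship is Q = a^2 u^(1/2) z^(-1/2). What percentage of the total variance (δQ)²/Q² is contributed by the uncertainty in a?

7.20%

(δQ/Q)² = (2·δa/a)² + (½·δu/u)² + (−½·δz/z)²
  a term: (2×0.00660)² = 0.000174
  u term: (0.5×0.0650)² = 0.00106
  z term: (-0.5×0.0690)² = 0.00119
Total = 0.00242. Share from a = 0.000174/0.00242 = 0.0720.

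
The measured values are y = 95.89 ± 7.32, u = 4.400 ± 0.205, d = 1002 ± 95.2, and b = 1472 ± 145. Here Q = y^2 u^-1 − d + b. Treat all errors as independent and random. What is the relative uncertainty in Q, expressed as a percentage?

Let p = y^2·u^-1 = 2090. δp/p = √((2·δy/y)² + (-1·δu/u)²) = √(0.0233 + 0.00217) = 0.160, so δp = 334.
Q = p − d + b: δQ = √(δp² + δd² + δb²) = √(1.11e+05 + 9060 + 21000) = 376
Q = 2560, so δQ/Q = 376/2560 = 0.147.

14.7%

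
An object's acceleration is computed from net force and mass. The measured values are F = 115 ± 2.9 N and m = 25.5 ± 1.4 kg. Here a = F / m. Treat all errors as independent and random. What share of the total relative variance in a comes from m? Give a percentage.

82.6%

(δa/a)² = (1·δF/F)² + (-1·δm/m)²
  F term: (1×0.0252)² = 0.000636
  m term: (-1×0.0549)² = 0.00301
Total = 0.00365. Share from m = 0.00301/0.00365 = 0.826.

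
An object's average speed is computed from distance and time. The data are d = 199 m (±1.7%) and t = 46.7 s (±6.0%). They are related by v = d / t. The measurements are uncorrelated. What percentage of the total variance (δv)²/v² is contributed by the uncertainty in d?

(δv/v)² = (1·δd/d)² + (-1·δt/t)²
  d term: (1×0.0170)² = 0.000289
  t term: (-1×0.0600)² = 0.00360
Total = 0.00389. Share from d = 0.000289/0.00389 = 0.0743.

7.43%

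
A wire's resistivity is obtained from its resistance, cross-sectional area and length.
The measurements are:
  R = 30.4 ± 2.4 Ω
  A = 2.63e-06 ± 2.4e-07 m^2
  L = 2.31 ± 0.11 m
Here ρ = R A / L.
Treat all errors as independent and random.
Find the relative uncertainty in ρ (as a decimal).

Each factor contributes (exponent × relative error)² to (δρ/ρ)²:
  (1·δR/R)² = (1×0.0789)² = 0.00623;  (1·δA/A)² = (1×0.0913)² = 0.00833;  (-1·δL/L)² = (-1×0.0476)² = 0.00227
δρ/ρ = √(0.0168) = 0.130

0.130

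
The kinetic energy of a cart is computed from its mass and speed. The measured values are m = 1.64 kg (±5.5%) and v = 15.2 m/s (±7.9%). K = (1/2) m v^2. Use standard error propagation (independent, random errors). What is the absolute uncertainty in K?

31.7 J

Relative error in a monomial: (δK/K)² = Σ (nᵢ · δxᵢ/xᵢ)².
  (1·δm/m)² = (1×0.0550)² = 0.00302;  (2·δv/v)² = (2×0.0790)² = 0.0250
δK/K = √(0.0280) = 0.167
K = 189 J, so δK = 0.167 × 189 = 31.7 J.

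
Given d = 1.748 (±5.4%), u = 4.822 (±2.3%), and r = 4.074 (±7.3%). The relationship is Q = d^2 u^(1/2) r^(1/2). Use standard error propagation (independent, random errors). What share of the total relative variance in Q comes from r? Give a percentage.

10.1%

(δQ/Q)² = (2·δd/d)² + (½·δu/u)² + (½·δr/r)²
  d term: (2×0.0540)² = 0.0117
  u term: (0.5×0.0230)² = 0.000132
  r term: (0.5×0.0730)² = 0.00133
Total = 0.0131. Share from r = 0.00133/0.0131 = 0.101.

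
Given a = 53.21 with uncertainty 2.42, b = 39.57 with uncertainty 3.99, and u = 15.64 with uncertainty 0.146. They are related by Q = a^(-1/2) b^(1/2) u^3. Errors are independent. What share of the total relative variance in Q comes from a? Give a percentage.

13.5%

(δQ/Q)² = (−½·δa/a)² + (½·δb/b)² + (3·δu/u)²
  a term: (-0.5×0.0455)² = 0.000517
  b term: (0.5×0.101)² = 0.00254
  u term: (3×0.00934)² = 0.000784
Total = 0.00384. Share from a = 0.000517/0.00384 = 0.135.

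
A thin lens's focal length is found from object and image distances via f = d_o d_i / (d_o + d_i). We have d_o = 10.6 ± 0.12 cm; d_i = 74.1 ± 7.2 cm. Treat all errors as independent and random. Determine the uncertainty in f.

∂f/∂d_o = (d_i/(d_o+d_i))² = 0.765;  ∂f/∂d_i = (d_o/(d_o+d_i))² = 0.0157
δf = √((∂f/∂d_o · δd_o)² + (∂f/∂d_i · δd_i)²) = √(0.00844 + 0.0127) = 0.145 cm

0.145 cm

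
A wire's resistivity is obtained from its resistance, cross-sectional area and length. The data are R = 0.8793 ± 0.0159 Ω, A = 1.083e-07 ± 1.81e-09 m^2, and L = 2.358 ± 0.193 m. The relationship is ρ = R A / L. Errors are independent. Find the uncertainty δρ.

Each factor contributes (exponent × relative error)² to (δρ/ρ)²:
  (1·δR/R)² = (1×0.0181)² = 0.000327;  (1·δA/A)² = (1×0.0167)² = 0.000279;  (-1·δL/L)² = (-1×0.0818)² = 0.00670
δρ/ρ = √(0.00731) = 0.0855
ρ = 4.039e-08 Ω·m, so δρ = 0.0855 × 4.039e-08 = 3.45e-09 Ω·m.

3.45e-09 Ω·m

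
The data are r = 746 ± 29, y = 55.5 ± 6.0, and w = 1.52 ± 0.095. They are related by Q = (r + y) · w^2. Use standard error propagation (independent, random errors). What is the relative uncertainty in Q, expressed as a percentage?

Let u = r + y = 802. δu = √(δr² + δy²) = √(841 + 36.0) = 29.6, so δu/u = 0.0369.
Q is then a monomial in u, w:
δQ/Q = √((δu/u)² + (2·δw/w)²) = √(0.00137 + 0.0156) = 0.130

13.0%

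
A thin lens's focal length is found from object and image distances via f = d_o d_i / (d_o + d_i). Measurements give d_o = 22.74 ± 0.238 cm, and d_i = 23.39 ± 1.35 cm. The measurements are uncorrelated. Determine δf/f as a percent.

2.89%

∂f/∂d_o = (d_i/(d_o+d_i))² = 0.257;  ∂f/∂d_i = (d_o/(d_o+d_i))² = 0.243
δf = √((∂f/∂d_o · δd_o)² + (∂f/∂d_i · δd_i)²) = √(0.00374 + 0.108) = 0.334 cm
f = 11.53 cm, so δf/f = 0.334/11.53 = 0.0289.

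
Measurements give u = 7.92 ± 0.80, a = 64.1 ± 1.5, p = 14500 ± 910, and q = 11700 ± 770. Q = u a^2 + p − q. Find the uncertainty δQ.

Let w = u·a^2 = 32500. δw/w = √((1·δu/u)² + (2·δa/a)²) = √(0.0102 + 0.00219) = 0.111, so δw = 3620.
Q = w + p − q: δQ = √(δw² + δp² + δq²) = √(1.31e+07 + 8.28e+05 + 5.93e+05) = 3810

3810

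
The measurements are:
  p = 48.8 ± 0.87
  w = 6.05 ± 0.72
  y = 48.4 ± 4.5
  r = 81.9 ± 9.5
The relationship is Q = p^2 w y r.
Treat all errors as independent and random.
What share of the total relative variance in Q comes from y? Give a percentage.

23.0%

(δQ/Q)² = (2·δp/p)² + (1·δw/w)² + (1·δy/y)² + (1·δr/r)²
  p term: (2×0.0178)² = 0.00127
  w term: (1×0.119)² = 0.0142
  y term: (1×0.0930)² = 0.00864
  r term: (1×0.116)² = 0.0135
Total = 0.0375. Share from y = 0.00864/0.0375 = 0.230.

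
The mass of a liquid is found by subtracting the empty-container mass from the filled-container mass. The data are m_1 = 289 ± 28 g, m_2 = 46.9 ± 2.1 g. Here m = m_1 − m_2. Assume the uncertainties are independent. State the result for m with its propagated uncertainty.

242 ± 28.1 g

For a sum/difference, combine absolute errors in quadrature:
  (δm_1)² = 784;  (δm_2)² = 4.41
δm = √(788) = 28.1 g
m = 242 g.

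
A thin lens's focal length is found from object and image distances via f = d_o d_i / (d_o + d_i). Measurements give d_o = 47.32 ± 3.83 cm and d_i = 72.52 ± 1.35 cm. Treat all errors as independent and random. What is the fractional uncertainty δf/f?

0.0495

∂f/∂d_o = (d_i/(d_o+d_i))² = 0.366;  ∂f/∂d_i = (d_o/(d_o+d_i))² = 0.156
δf = √((∂f/∂d_o · δd_o)² + (∂f/∂d_i · δd_i)²) = √(1.97 + 0.0443) = 1.42 cm
f = 28.64 cm, so δf/f = 1.42/28.64 = 0.0495.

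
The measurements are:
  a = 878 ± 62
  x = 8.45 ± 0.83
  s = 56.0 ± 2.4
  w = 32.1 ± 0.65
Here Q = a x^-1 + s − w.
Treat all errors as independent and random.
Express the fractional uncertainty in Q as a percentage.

Let p = a·x^-1 = 104. δp/p = √((1·δa/a)² + (-1·δx/x)²) = √(0.00499 + 0.00965) = 0.121, so δp = 12.6.
Q = p + s − w: δQ = √(δp² + δs² + δw²) = √(158 + 5.76 + 0.423) = 12.8
Q = 128, so δQ/Q = 12.8/128 = 0.100.

10.0%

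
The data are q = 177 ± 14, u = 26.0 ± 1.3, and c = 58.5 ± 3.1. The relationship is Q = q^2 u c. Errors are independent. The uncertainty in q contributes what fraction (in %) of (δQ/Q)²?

82.5%

(δQ/Q)² = (2·δq/q)² + (1·δu/u)² + (1·δc/c)²
  q term: (2×0.0791)² = 0.0250
  u term: (1×0.0500)² = 0.00250
  c term: (1×0.0530)² = 0.00281
Total = 0.0303. Share from q = 0.0250/0.0303 = 0.825.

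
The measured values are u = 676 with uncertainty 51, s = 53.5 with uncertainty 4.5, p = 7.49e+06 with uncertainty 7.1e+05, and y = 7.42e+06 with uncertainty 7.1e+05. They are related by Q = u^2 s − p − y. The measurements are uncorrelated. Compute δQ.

4.34e+06

Let w = u^2·s = 2.44e+07. δw/w = √((2·δu/u)² + (1·δs/s)²) = √(0.0228 + 0.00707) = 0.173, so δw = 4.22e+06.
Q = w − p − y: δQ = √(δw² + δp² + δy²) = √(1.78e+13 + 5.04e+11 + 5.04e+11) = 4.34e+06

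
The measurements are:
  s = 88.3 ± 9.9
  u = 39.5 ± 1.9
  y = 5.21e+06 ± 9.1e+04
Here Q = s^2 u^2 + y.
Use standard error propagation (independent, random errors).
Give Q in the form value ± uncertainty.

Let p = s^2·u^2 = 1.22e+07. δp/p = √((2·δs/s)² + (2·δu/u)²) = √(0.0503 + 0.00925) = 0.244, so δp = 2.97e+06.
Q = p + y: δQ = √(δp² + δy²) = √(8.81e+12 + 8.28e+09) = 2.97e+06
Q = 1.74e+07.

(1.74 ± 0.297) × 10^7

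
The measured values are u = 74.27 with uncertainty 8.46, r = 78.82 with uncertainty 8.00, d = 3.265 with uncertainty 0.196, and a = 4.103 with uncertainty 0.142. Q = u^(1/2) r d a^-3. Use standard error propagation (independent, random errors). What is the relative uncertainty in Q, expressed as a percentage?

16.7%

For a monomial Q ∝ u^(1/2), r, d, a^-3, fractional errors add in quadrature:
  (½·δu/u)² = (0.5×0.114)² = 0.00324;  (1·δr/r)² = (1×0.101)² = 0.0103;  (1·δd/d)² = (1×0.0600)² = 0.00360;  (-3·δa/a)² = (-3×0.0346)² = 0.0108
δQ/Q = √(0.0279) = 0.167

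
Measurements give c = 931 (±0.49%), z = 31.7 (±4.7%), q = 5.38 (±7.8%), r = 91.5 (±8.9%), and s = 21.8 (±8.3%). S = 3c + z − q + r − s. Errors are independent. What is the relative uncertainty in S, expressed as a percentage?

Absolute uncertainties add in quadrature for a linear combination:
  (3·δc)² = 187;  (δz)² = 2.22;  (δq)² = 0.176;  (δr)² = 66.3;  (δs)² = 3.27
δS = √(259) = 16.1
S = 2890, so δS/S = 16.1/2890 = 0.00557.

0.557%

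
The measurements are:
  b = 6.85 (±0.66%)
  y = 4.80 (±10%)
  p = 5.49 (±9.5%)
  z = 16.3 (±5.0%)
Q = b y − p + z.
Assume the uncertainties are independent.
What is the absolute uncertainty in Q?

3.43

Let w = b·y = 32.9. δw/w = √((1·δb/b)² + (1·δy/y)²) = √(4.36e-05 + 0.0100) = 0.100, so δw = 3.30.
Q = w − p + z: δQ = √(δw² + δp² + δz²) = √(10.9 + 0.272 + 0.664) = 3.43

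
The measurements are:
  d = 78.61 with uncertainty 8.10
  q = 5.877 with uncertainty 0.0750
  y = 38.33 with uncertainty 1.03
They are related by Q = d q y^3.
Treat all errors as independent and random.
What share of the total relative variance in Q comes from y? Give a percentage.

(δQ/Q)² = (1·δd/d)² + (1·δq/q)² + (3·δy/y)²
  d term: (1×0.103)² = 0.0106
  q term: (1×0.0128)² = 0.000163
  y term: (3×0.0269)² = 0.00650
Total = 0.0173. Share from y = 0.00650/0.0173 = 0.376.

37.6%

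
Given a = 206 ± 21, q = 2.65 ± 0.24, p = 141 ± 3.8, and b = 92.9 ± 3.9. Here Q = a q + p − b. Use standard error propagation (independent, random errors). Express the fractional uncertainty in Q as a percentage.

Let w = a·q = 546. δw/w = √((1·δa/a)² + (1·δq/q)²) = √(0.0104 + 0.00820) = 0.136, so δw = 74.4.
Q = w + p − b: δQ = √(δw² + δp² + δb²) = √(5540 + 14.4 + 15.2) = 74.6
Q = 594, so δQ/Q = 74.6/594 = 0.126.

12.6%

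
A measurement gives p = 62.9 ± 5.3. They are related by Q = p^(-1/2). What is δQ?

0.00531

Q ∝ p^(-1/2), so δQ/Q = |−½| · δp/p = 0.5 × 0.0843 = 0.0421.
Q = 0.126, so δQ = 0.0421 × 0.126 = 0.00531.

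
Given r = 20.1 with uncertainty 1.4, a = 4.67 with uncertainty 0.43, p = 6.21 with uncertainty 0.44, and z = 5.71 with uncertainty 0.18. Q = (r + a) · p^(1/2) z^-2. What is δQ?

Let u = r + a = 24.8. δu = √(δr² + δa²) = √(1.96 + 0.185) = 1.46, so δu/u = 0.0591.
Q is then a monomial in u, p, z:
δQ/Q = √((δu/u)² + (½·δp/p)² + (-2·δz/z)²) = √(0.00350 + 0.00126 + 0.00397) = 0.0934
Q = 1.89, so δQ = 0.0934 × 1.89 = 0.177.

0.177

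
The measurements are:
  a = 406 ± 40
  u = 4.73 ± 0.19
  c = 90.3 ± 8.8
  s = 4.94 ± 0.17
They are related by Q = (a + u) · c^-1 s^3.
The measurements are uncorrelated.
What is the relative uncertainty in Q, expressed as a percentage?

17.2%

Let w = a + u = 411. δw = √(δa² + δu²) = √(1600 + 0.0361) = 40.0, so δw/w = 0.0974.
Q is then a monomial in w, c, s:
δQ/Q = √((δw/w)² + (-1·δc/c)² + (3·δs/s)²) = √(0.00948 + 0.00950 + 0.0107) = 0.172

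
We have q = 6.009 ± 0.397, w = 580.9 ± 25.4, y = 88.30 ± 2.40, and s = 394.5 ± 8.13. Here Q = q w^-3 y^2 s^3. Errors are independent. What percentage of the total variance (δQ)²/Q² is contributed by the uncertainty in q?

15.4%

(δQ/Q)² = (1·δq/q)² + (-3·δw/w)² + (2·δy/y)² + (3·δs/s)²
  q term: (1×0.0661)² = 0.00436
  w term: (-3×0.0437)² = 0.0172
  y term: (2×0.0272)² = 0.00296
  s term: (3×0.0206)² = 0.00382
Total = 0.0283. Share from q = 0.00436/0.0283 = 0.154.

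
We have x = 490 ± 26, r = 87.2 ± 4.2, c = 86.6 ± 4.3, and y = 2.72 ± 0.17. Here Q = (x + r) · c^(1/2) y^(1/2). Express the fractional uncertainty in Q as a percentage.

Let u = x + r = 577. δu = √(δx² + δr²) = √(676 + 17.6) = 26.3, so δu/u = 0.0456.
Q is then a monomial in u, c, y:
δQ/Q = √((δu/u)² + (½·δc/c)² + (½·δy/y)²) = √(0.00208 + 0.000616 + 0.000977) = 0.0606

6.06%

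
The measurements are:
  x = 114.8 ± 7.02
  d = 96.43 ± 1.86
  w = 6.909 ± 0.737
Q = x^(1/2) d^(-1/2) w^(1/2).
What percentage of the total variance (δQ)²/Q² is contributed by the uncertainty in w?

73.5%

(δQ/Q)² = (½·δx/x)² + (−½·δd/d)² + (½·δw/w)²
  x term: (0.5×0.0611)² = 0.000935
  d term: (-0.5×0.0193)² = 9.3e-05
  w term: (0.5×0.107)² = 0.00284
Total = 0.00387. Share from w = 0.00284/0.00387 = 0.735.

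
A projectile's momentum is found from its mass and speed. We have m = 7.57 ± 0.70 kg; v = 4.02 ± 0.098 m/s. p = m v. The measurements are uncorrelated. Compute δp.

p is a product of powers, so relative uncertainties combine in quadrature:
  (1·δm/m)² = (1×0.0925)² = 0.00855;  (1·δv/v)² = (1×0.0244)² = 0.000594
δp/p = √(0.00915) = 0.0956
p = 30.4 kg·m/s, so δp = 0.0956 × 30.4 = 2.91 kg·m/s.

2.91 kg·m/s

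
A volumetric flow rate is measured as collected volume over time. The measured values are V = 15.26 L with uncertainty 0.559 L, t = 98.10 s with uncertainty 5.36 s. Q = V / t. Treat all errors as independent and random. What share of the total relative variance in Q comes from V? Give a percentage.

(δQ/Q)² = (1·δV/V)² + (-1·δt/t)²
  V term: (1×0.0366)² = 0.00134
  t term: (-1×0.0546)² = 0.00299
Total = 0.00433. Share from V = 0.00134/0.00433 = 0.310.

31.0%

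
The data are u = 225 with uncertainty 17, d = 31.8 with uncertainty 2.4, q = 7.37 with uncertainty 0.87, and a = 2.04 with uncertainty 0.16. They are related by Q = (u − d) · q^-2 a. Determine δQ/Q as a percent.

Let w = u − d = 193. δw = √(δu² + δd²) = √(289 + 5.76) = 17.2, so δw/w = 0.0889.
Q is then a monomial in w, q, a:
δQ/Q = √((δw/w)² + (-2·δq/q)² + (1·δa/a)²) = √(0.00790 + 0.0557 + 0.00615) = 0.264

26.4%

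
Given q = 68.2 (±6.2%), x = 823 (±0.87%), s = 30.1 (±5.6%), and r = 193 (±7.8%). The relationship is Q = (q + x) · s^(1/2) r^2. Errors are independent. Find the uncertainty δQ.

Let u = q + x = 891. δu = √(δq² + δx²) = √(17.9 + 51.3) = 8.32, so δu/u = 0.00933.
Q is then a monomial in u, s, r:
δQ/Q = √((δu/u)² + (½·δs/s)² + (2·δr/r)²) = √(8.71e-05 + 0.000784 + 0.0243) = 0.159
Q = 1.82e+08, so δQ = 0.159 × 1.82e+08 = 2.89e+07.

2.89e+07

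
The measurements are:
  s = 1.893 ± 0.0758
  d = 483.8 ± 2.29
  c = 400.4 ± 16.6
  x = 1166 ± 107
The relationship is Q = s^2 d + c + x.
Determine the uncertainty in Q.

Let p = s^2·d = 1734. δp/p = √((2·δs/s)² + (1·δd/d)²) = √(0.00641 + 2.24e-05) = 0.0802, so δp = 139.
Q = p + c + x: δQ = √(δp² + δc² + δx²) = √(19300 + 276 + 11400) = 176

176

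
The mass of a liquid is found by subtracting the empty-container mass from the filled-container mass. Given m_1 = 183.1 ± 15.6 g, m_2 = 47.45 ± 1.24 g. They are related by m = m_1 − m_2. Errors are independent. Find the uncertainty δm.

For a sum/difference, combine absolute errors in quadrature:
  (δm_1)² = 243;  (δm_2)² = 1.54
δm = √(245) = 15.6 g

15.6 g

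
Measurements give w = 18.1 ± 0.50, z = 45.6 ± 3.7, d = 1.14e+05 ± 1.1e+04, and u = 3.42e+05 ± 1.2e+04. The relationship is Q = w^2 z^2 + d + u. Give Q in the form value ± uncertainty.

(1.14 ± 0.118) × 10^6

Let p = w^2·z^2 = 6.81e+05. δp/p = √((2·δw/w)² + (2·δz/z)²) = √(0.00305 + 0.0263) = 0.171, so δp = 1.17e+05.
Q = p + d + u: δQ = √(δp² + δd² + δu²) = √(1.36e+10 + 1.21e+08 + 1.44e+08) = 1.18e+05
Q = 1.14e+06.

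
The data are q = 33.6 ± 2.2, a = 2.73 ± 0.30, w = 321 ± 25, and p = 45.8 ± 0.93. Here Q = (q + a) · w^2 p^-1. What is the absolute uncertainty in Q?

Let u = q + a = 36.3. δu = √(δq² + δa²) = √(4.84 + 0.0900) = 2.22, so δu/u = 0.0611.
Q is then a monomial in u, w, p:
δQ/Q = √((δu/u)² + (2·δw/w)² + (-1·δp/p)²) = √(0.00374 + 0.0243 + 0.000412) = 0.169
Q = 81700, so δQ = 0.169 × 81700 = 13800.

13800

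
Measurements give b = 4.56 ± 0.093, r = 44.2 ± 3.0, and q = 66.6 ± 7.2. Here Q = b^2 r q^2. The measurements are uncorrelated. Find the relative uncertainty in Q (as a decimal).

For a monomial Q ∝ b^2, r, q^2, fractional errors add in quadrature:
  (2·δb/b)² = (2×0.0204)² = 0.00166;  (1·δr/r)² = (1×0.0679)² = 0.00461;  (2·δq/q)² = (2×0.108)² = 0.0467
δQ/Q = √(0.0530) = 0.230

0.230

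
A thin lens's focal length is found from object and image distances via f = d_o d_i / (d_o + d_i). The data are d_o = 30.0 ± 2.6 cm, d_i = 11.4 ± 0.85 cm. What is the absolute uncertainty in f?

∂f/∂d_o = (d_i/(d_o+d_i))² = 0.0758;  ∂f/∂d_i = (d_o/(d_o+d_i))² = 0.525
δf = √((∂f/∂d_o · δd_o)² + (∂f/∂d_i · δd_i)²) = √(0.0389 + 0.199) = 0.488 cm

0.488 cm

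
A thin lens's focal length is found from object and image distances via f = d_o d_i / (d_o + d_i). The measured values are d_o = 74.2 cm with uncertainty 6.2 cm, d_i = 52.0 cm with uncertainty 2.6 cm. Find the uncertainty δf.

∂f/∂d_o = (d_i/(d_o+d_i))² = 0.170;  ∂f/∂d_i = (d_o/(d_o+d_i))² = 0.346
δf = √((∂f/∂d_o · δd_o)² + (∂f/∂d_i · δd_i)²) = √(1.11 + 0.808) = 1.38 cm

1.38 cm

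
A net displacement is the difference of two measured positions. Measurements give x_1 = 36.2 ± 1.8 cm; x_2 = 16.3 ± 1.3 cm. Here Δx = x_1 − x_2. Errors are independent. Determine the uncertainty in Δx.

Absolute uncertainties add in quadrature for a linear combination:
  (δx_1)² = 3.24;  (δx_2)² = 1.69
δΔx = √(4.93) = 2.22 cm

2.22 cm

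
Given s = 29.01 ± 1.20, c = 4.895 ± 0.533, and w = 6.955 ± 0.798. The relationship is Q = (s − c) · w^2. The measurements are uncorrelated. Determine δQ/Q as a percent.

23.6%

Let u = s − c = 24.12. δu = √(δs² + δc²) = √(1.44 + 0.284) = 1.31, so δu/u = 0.0544.
Q is then a monomial in u, w:
δQ/Q = √((δu/u)² + (2·δw/w)²) = √(0.00296 + 0.0527) = 0.236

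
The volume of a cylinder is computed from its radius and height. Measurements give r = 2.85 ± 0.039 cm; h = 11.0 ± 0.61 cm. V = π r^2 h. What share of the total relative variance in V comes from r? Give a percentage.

(δV/V)² = (2·δr/r)² + (1·δh/h)²
  r term: (2×0.0137)² = 0.000749
  h term: (1×0.0555)² = 0.00308
Total = 0.00382. Share from r = 0.000749/0.00382 = 0.196.

19.6%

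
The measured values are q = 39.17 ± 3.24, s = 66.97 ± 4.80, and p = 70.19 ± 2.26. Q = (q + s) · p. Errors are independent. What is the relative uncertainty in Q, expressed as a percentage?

6.34%

Let u = q + s = 106.1. δu = √(δq² + δs²) = √(10.5 + 23.0) = 5.79, so δu/u = 0.0546.
Q is then a monomial in u, p:
δQ/Q = √((δu/u)² + (1·δp/p)²) = √(0.00298 + 0.00104) = 0.0634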